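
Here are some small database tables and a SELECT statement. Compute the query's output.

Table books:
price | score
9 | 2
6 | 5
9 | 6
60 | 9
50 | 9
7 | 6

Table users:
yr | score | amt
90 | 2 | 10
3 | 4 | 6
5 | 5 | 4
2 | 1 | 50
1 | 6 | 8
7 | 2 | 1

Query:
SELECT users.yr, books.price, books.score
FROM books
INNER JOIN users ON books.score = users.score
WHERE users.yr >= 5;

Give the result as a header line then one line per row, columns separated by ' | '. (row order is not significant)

After JOIN users (5 rows):
books.price | books.score | users.yr | users.score | users.amt
9 | 2 | 90 | 2 | 10
9 | 2 | 7 | 2 | 1
6 | 5 | 5 | 5 | 4
9 | 6 | 1 | 6 | 8
7 | 6 | 1 | 6 | 8
After WHERE (3 rows):
books.price | books.score | users.yr | users.score | users.amt
9 | 2 | 90 | 2 | 10
9 | 2 | 7 | 2 | 1
6 | 5 | 5 | 5 | 4
After SELECT (3 rows):
users.yr | books.price | books.score
90 | 9 | 2
7 | 9 | 2
5 | 6 | 5

== RESULT ==
users.yr | books.price | books.score
90 | 9 | 2
7 | 9 | 2
5 | 6 | 5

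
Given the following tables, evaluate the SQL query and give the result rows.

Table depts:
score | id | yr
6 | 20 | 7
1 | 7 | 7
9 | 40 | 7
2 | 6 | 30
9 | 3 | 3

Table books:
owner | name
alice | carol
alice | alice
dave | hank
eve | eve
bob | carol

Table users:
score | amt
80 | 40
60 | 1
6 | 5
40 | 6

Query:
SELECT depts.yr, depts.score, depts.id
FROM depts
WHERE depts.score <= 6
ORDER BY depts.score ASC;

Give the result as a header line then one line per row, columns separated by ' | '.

After WHERE (3 rows):
depts.score | depts.id | depts.yr
6 | 20 | 7
1 | 7 | 7
2 | 6 | 30
After SELECT (3 rows):
depts.yr | depts.score | depts.id
7 | 6 | 20
7 | 1 | 7
30 | 2 | 6
After ORDER BY (3 rows):
depts.yr | depts.score | depts.id
7 | 1 | 7
30 | 2 | 6
7 | 6 | 20

== RESULT ==
depts.yr | depts.score | depts.id
7 | 1 | 7
30 | 2 | 6
7 | 6 | 20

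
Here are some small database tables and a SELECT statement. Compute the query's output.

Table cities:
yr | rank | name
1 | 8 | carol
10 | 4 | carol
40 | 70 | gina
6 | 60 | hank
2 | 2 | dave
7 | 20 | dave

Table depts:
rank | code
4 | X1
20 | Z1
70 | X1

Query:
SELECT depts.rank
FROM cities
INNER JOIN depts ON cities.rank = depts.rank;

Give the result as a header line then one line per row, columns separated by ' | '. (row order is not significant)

After JOIN depts (3 rows):
cities.yr | cities.rank | cities.name | depts.rank | depts.code
10 | 4 | carol | 4 | X1
40 | 70 | gina | 70 | X1
7 | 20 | dave | 20 | Z1
After SELECT (3 rows):
depts.rank
4
70
20

== RESULT ==
depts.rank
4
70
20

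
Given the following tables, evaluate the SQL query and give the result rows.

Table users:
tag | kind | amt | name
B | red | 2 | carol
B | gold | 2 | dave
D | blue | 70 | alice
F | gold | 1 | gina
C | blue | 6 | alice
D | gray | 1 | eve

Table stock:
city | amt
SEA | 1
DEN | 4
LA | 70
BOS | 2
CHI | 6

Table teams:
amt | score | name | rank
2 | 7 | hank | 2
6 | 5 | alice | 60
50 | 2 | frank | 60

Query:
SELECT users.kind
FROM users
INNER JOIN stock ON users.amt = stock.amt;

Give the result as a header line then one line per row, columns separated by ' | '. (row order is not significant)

== RESULT ==
users.kind
red
gold
blue
gold
blue
gray

Derivation:
After JOIN stock (6 rows):
users.tag | users.kind | users.amt | users.name | stock.city | stock.amt
B | red | 2 | carol | BOS | 2
B | gold | 2 | dave | BOS | 2
D | blue | 70 | alice | LA | 70
F | gold | 1 | gina | SEA | 1
C | blue | 6 | alice | CHI | 6
D | gray | 1 | eve | SEA | 1
After SELECT (6 rows):
users.kind
red
gold
blue
gold
blue
gray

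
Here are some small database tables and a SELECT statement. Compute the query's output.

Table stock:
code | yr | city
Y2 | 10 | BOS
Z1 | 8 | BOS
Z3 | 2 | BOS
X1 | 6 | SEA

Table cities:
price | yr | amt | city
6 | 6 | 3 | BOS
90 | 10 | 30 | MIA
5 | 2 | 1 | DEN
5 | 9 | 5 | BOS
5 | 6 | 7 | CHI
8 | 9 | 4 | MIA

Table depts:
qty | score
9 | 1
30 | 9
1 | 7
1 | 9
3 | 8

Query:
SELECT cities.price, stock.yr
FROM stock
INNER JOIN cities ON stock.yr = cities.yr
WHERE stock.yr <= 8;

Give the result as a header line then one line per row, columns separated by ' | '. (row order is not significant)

== RESULT ==
cities.price | stock.yr
5 | 2
6 | 6
5 | 6

Derivation:
After JOIN cities (4 rows):
stock.code | stock.yr | stock.city | cities.price | cities.yr | cities.amt | cities.city
Y2 | 10 | BOS | 90 | 10 | 30 | MIA
Z3 | 2 | BOS | 5 | 2 | 1 | DEN
X1 | 6 | SEA | 6 | 6 | 3 | BOS
X1 | 6 | SEA | 5 | 6 | 7 | CHI
After WHERE (3 rows):
stock.code | stock.yr | stock.city | cities.price | cities.yr | cities.amt | cities.city
Z3 | 2 | BOS | 5 | 2 | 1 | DEN
X1 | 6 | SEA | 6 | 6 | 3 | BOS
X1 | 6 | SEA | 5 | 6 | 7 | CHI
After SELECT (3 rows):
cities.price | stock.yr
5 | 2
6 | 6
5 | 6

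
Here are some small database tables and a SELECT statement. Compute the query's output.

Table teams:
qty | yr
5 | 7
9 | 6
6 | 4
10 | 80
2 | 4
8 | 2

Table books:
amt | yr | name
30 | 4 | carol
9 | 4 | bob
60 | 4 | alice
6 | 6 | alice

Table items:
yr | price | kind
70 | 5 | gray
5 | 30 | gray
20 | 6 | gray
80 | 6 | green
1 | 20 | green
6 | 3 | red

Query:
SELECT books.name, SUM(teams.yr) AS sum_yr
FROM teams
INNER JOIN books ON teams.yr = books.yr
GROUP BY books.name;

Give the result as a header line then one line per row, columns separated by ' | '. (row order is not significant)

== RESULT ==
books.name | sum_yr
alice | 14
carol | 8
bob | 8

Derivation:
After JOIN books (7 rows):
teams.qty | teams.yr | books.amt | books.yr | books.name
9 | 6 | 6 | 6 | alice
6 | 4 | 30 | 4 | carol
6 | 4 | 9 | 4 | bob
6 | 4 | 60 | 4 | alice
2 | 4 | 30 | 4 | carol
2 | 4 | 9 | 4 | bob
2 | 4 | 60 | 4 | alice
After GROUP BY (3 rows):
books.name | sum_yr
alice | 14
carol | 8
bob | 8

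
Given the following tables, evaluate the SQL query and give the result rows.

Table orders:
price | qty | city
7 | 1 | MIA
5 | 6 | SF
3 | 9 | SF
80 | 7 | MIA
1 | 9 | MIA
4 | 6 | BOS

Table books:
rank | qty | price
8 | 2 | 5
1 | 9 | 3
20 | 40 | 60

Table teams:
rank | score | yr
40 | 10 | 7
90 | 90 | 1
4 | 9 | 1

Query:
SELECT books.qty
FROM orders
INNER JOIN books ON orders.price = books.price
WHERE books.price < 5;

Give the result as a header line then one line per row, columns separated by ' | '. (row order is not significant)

After JOIN books (2 rows):
orders.price | orders.qty | orders.city | books.rank | books.qty | books.price
5 | 6 | SF | 8 | 2 | 5
3 | 9 | SF | 1 | 9 | 3
After WHERE (1 rows):
orders.price | orders.qty | orders.city | books.rank | books.qty | books.price
3 | 9 | SF | 1 | 9 | 3
After SELECT (1 rows):
books.qty
9

== RESULT ==
books.qty
9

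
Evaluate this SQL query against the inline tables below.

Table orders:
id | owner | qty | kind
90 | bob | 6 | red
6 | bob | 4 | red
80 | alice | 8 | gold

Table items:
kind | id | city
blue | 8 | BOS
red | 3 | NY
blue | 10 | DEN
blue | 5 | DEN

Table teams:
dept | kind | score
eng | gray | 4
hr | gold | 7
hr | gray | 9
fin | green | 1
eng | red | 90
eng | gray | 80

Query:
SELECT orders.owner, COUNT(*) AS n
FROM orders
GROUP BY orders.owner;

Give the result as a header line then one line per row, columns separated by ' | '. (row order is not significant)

== RESULT ==
orders.owner | n
bob | 2
alice | 1

Derivation:
After GROUP BY (2 rows):
orders.owner | n
bob | 2
alice | 1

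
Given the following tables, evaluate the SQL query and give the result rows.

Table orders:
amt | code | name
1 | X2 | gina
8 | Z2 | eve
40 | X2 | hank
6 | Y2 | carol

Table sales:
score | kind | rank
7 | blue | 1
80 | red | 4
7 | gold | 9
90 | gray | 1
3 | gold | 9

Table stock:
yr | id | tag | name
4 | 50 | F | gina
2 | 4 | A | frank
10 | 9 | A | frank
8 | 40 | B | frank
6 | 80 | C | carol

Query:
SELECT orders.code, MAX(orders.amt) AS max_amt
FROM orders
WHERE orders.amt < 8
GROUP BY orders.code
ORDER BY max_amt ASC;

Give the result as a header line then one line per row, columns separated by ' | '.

After WHERE (2 rows):
orders.amt | orders.code | orders.name
1 | X2 | gina
6 | Y2 | carol
After GROUP BY (2 rows):
orders.code | max_amt
X2 | 1
Y2 | 6
After ORDER BY (2 rows):
orders.code | max_amt
X2 | 1
Y2 | 6

== RESULT ==
orders.code | max_amt
X2 | 1
Y2 | 6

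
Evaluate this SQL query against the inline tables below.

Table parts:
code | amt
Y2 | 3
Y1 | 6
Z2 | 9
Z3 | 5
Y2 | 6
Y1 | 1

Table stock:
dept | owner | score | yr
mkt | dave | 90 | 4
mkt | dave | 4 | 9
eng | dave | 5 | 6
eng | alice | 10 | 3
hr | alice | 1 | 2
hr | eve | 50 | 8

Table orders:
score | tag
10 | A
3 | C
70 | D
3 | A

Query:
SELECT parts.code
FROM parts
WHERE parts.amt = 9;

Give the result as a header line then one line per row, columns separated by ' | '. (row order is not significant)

== RESULT ==
parts.code
Z2

Derivation:
After WHERE (1 rows):
parts.code | parts.amt
Z2 | 9
After SELECT (1 rows):
parts.code
Z2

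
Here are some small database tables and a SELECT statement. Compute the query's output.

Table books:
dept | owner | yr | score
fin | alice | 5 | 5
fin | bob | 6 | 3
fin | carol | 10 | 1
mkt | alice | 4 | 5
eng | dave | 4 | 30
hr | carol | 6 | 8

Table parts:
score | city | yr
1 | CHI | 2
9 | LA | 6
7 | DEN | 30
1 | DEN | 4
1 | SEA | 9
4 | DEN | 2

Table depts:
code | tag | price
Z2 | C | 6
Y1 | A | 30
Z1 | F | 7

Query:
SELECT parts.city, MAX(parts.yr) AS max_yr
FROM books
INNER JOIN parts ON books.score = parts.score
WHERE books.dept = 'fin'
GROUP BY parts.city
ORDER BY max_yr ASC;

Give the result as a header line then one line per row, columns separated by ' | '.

== RESULT ==
parts.city | max_yr
CHI | 2
DEN | 4
SEA | 9

Derivation:
After JOIN parts (3 rows):
books.dept | books.owner | books.yr | books.score | parts.score | parts.city | parts.yr
fin | carol | 10 | 1 | 1 | CHI | 2
fin | carol | 10 | 1 | 1 | DEN | 4
fin | carol | 10 | 1 | 1 | SEA | 9
After WHERE (3 rows):
books.dept | books.owner | books.yr | books.score | parts.score | parts.city | parts.yr
fin | carol | 10 | 1 | 1 | CHI | 2
fin | carol | 10 | 1 | 1 | DEN | 4
fin | carol | 10 | 1 | 1 | SEA | 9
After GROUP BY (3 rows):
parts.city | max_yr
CHI | 2
DEN | 4
SEA | 9
After ORDER BY (3 rows):
parts.city | max_yr
CHI | 2
DEN | 4
SEA | 9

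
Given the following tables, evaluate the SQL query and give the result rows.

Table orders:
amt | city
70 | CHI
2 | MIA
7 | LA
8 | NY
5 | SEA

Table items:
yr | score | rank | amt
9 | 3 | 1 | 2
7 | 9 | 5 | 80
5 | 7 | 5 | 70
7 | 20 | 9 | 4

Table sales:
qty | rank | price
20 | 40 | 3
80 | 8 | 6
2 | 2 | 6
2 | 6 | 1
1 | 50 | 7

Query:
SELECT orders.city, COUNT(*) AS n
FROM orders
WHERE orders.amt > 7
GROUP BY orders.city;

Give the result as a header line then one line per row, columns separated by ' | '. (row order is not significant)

== RESULT ==
orders.city | n
CHI | 1
NY | 1

Derivation:
After WHERE (2 rows):
orders.amt | orders.city
70 | CHI
8 | NY
After GROUP BY (2 rows):
orders.city | n
CHI | 1
NY | 1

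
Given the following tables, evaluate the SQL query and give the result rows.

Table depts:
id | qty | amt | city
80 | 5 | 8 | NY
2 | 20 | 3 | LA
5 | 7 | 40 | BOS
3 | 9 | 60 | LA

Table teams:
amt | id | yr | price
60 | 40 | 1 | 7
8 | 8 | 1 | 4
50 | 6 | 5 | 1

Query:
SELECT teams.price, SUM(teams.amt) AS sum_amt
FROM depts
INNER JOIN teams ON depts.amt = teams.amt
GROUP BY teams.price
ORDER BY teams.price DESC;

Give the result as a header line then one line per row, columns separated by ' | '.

== RESULT ==
teams.price | sum_amt
7 | 60
4 | 8

Derivation:
After JOIN teams (2 rows):
depts.id | depts.qty | depts.amt | depts.city | teams.amt | teams.id | teams.yr | teams.price
80 | 5 | 8 | NY | 8 | 8 | 1 | 4
3 | 9 | 60 | LA | 60 | 40 | 1 | 7
After GROUP BY (2 rows):
teams.price | sum_amt
4 | 8
7 | 60
After ORDER BY (2 rows):
teams.price | sum_amt
7 | 60
4 | 8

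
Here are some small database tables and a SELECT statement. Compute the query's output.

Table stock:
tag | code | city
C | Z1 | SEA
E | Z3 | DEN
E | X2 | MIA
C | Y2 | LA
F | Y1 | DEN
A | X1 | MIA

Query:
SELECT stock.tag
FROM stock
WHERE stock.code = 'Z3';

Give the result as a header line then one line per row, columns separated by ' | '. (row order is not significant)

After WHERE (1 rows):
stock.tag | stock.code | stock.city
E | Z3 | DEN
After SELECT (1 rows):
stock.tag
E

== RESULT ==
stock.tag
E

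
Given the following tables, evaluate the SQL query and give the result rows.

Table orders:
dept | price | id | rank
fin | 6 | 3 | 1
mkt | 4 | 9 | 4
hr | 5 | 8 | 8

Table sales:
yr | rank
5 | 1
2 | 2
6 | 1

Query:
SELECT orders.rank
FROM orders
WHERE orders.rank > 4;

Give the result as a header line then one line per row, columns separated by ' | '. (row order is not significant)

After WHERE (1 rows):
orders.dept | orders.price | orders.id | orders.rank
hr | 5 | 8 | 8
After SELECT (1 rows):
orders.rank
8

== RESULT ==
orders.rank
8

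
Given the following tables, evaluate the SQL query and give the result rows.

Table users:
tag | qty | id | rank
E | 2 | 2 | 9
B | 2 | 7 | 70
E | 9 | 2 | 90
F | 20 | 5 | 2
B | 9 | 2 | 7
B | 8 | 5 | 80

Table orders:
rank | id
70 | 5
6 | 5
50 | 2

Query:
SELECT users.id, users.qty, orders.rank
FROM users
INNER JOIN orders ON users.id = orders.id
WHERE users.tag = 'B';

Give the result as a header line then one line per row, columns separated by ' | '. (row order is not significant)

After JOIN orders (7 rows):
users.tag | users.qty | users.id | users.rank | orders.rank | orders.id
E | 2 | 2 | 9 | 50 | 2
E | 9 | 2 | 90 | 50 | 2
F | 20 | 5 | 2 | 70 | 5
F | 20 | 5 | 2 | 6 | 5
B | 9 | 2 | 7 | 50 | 2
B | 8 | 5 | 80 | 70 | 5
B | 8 | 5 | 80 | 6 | 5
After WHERE (3 rows):
users.tag | users.qty | users.id | users.rank | orders.rank | orders.id
B | 9 | 2 | 7 | 50 | 2
B | 8 | 5 | 80 | 70 | 5
B | 8 | 5 | 80 | 6 | 5
After SELECT (3 rows):
users.id | users.qty | orders.rank
2 | 9 | 50
5 | 8 | 70
5 | 8 | 6

== RESULT ==
users.id | users.qty | orders.rank
2 | 9 | 50
5 | 8 | 70
5 | 8 | 6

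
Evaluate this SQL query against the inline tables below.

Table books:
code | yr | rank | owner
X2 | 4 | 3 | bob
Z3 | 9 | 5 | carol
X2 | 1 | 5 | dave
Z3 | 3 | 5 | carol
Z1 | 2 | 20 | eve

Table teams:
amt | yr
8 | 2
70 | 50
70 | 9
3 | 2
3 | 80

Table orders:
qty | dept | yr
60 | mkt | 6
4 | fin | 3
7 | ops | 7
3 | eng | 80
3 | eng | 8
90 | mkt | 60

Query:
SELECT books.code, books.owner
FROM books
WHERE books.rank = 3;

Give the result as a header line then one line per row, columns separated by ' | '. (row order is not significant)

== RESULT ==
books.code | books.owner
X2 | bob

Derivation:
After WHERE (1 rows):
books.code | books.yr | books.rank | books.owner
X2 | 4 | 3 | bob
After SELECT (1 rows):
books.code | books.owner
X2 | bob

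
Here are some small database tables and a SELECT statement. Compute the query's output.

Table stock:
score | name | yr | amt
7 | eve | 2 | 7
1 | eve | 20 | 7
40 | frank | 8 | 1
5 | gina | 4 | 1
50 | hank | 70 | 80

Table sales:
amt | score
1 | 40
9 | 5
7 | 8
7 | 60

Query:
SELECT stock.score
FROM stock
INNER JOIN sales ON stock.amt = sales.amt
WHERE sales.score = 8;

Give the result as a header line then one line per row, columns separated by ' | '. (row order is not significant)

After JOIN sales (6 rows):
stock.score | stock.name | stock.yr | stock.amt | sales.amt | sales.score
7 | eve | 2 | 7 | 7 | 8
7 | eve | 2 | 7 | 7 | 60
1 | eve | 20 | 7 | 7 | 8
1 | eve | 20 | 7 | 7 | 60
40 | frank | 8 | 1 | 1 | 40
5 | gina | 4 | 1 | 1 | 40
After WHERE (2 rows):
stock.score | stock.name | stock.yr | stock.amt | sales.amt | sales.score
7 | eve | 2 | 7 | 7 | 8
1 | eve | 20 | 7 | 7 | 8
After SELECT (2 rows):
stock.score
7
1

== RESULT ==
stock.score
7
1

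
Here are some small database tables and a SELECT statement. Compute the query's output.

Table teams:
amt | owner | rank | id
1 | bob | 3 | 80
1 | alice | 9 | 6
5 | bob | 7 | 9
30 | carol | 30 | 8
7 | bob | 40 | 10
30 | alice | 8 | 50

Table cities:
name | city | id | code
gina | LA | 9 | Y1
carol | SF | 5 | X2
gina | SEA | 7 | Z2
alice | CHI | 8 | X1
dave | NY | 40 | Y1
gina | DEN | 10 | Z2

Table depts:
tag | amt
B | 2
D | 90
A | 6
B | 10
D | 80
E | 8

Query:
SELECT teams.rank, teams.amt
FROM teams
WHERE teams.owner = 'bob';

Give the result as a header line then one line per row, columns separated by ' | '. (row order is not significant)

== RESULT ==
teams.rank | teams.amt
3 | 1
7 | 5
40 | 7

Derivation:
After WHERE (3 rows):
teams.amt | teams.owner | teams.rank | teams.id
1 | bob | 3 | 80
5 | bob | 7 | 9
7 | bob | 40 | 10
After SELECT (3 rows):
teams.rank | teams.amt
3 | 1
7 | 5
40 | 7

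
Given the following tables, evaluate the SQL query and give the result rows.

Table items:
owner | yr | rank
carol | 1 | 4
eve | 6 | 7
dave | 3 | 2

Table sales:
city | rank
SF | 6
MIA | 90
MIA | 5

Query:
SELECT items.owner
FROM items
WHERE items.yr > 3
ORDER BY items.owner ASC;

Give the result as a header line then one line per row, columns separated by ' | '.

== RESULT ==
items.owner
eve

Derivation:
After WHERE (1 rows):
items.owner | items.yr | items.rank
eve | 6 | 7
After SELECT (1 rows):
items.owner
eve
After ORDER BY (1 rows):
items.owner
eve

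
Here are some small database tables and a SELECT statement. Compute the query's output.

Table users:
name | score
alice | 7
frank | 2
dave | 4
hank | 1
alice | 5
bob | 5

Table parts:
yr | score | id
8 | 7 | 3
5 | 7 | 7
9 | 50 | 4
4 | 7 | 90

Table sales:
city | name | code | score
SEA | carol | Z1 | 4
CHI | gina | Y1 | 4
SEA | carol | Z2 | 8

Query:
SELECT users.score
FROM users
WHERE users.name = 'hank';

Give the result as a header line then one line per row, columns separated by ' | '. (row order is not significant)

== RESULT ==
users.score
1

Derivation:
After WHERE (1 rows):
users.name | users.score
hank | 1
After SELECT (1 rows):
users.score
1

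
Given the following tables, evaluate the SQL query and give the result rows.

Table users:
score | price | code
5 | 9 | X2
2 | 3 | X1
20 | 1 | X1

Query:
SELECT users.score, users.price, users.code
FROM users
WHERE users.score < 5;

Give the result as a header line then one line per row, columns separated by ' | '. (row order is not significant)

== RESULT ==
users.score | users.price | users.code
2 | 3 | X1

Derivation:
After WHERE (1 rows):
users.score | users.price | users.code
2 | 3 | X1
After SELECT (1 rows):
users.score | users.price | users.code
2 | 3 | X1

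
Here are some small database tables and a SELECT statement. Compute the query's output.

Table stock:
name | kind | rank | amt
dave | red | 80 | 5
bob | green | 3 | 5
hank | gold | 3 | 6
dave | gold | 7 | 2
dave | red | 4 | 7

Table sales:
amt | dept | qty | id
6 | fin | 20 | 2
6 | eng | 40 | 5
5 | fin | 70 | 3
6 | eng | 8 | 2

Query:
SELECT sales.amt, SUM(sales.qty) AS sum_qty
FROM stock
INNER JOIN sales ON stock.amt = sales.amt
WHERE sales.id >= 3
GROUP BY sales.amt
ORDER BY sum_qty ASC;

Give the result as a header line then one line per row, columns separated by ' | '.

After JOIN sales (5 rows):
stock.name | stock.kind | stock.rank | stock.amt | sales.amt | sales.dept | sales.qty | sales.id
dave | red | 80 | 5 | 5 | fin | 70 | 3
bob | green | 3 | 5 | 5 | fin | 70 | 3
hank | gold | 3 | 6 | 6 | fin | 20 | 2
hank | gold | 3 | 6 | 6 | eng | 40 | 5
hank | gold | 3 | 6 | 6 | eng | 8 | 2
After WHERE (3 rows):
stock.name | stock.kind | stock.rank | stock.amt | sales.amt | sales.dept | sales.qty | sales.id
dave | red | 80 | 5 | 5 | fin | 70 | 3
bob | green | 3 | 5 | 5 | fin | 70 | 3
hank | gold | 3 | 6 | 6 | eng | 40 | 5
After GROUP BY (2 rows):
sales.amt | sum_qty
5 | 140
6 | 40
After ORDER BY (2 rows):
sales.amt | sum_qty
6 | 40
5 | 140

== RESULT ==
sales.amt | sum_qty
6 | 40
5 | 140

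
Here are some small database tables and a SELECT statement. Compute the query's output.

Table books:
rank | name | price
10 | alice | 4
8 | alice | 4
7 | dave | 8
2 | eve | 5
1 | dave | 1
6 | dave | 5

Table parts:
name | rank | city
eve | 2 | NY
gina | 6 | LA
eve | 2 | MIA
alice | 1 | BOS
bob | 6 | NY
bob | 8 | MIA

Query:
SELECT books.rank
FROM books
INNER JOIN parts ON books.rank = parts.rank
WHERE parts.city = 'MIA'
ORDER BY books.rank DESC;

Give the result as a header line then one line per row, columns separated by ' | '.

After JOIN parts (6 rows):
books.rank | books.name | books.price | parts.name | parts.rank | parts.city
8 | alice | 4 | bob | 8 | MIA
2 | eve | 5 | eve | 2 | NY
2 | eve | 5 | eve | 2 | MIA
1 | dave | 1 | alice | 1 | BOS
6 | dave | 5 | gina | 6 | LA
6 | dave | 5 | bob | 6 | NY
After WHERE (2 rows):
books.rank | books.name | books.price | parts.name | parts.rank | parts.city
8 | alice | 4 | bob | 8 | MIA
2 | eve | 5 | eve | 2 | MIA
After SELECT (2 rows):
books.rank
8
2
After ORDER BY (2 rows):
books.rank
8
2

== RESULT ==
books.rank
8
2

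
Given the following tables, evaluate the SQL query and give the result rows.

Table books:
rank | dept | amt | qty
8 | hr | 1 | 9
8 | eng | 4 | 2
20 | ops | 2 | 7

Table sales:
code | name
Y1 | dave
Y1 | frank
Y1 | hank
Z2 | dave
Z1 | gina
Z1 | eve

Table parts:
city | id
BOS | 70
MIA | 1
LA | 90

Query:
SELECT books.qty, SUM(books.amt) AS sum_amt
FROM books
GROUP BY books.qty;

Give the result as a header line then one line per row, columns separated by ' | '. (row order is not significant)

== RESULT ==
books.qty | sum_amt
9 | 1
2 | 4
7 | 2

Derivation:
After GROUP BY (3 rows):
books.qty | sum_amt
9 | 1
2 | 4
7 | 2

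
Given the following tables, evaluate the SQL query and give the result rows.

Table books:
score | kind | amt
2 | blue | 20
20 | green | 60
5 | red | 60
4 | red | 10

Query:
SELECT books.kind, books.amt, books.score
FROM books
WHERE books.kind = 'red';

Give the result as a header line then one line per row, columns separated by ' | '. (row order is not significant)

After WHERE (2 rows):
books.score | books.kind | books.amt
5 | red | 60
4 | red | 10
After SELECT (2 rows):
books.kind | books.amt | books.score
red | 60 | 5
red | 10 | 4

== RESULT ==
books.kind | books.amt | books.score
red | 60 | 5
red | 10 | 4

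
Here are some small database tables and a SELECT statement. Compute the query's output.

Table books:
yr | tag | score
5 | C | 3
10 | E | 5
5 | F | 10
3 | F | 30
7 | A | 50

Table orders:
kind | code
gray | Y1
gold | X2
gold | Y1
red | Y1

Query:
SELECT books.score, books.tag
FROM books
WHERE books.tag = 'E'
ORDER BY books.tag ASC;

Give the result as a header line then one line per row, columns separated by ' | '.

== RESULT ==
books.score | books.tag
5 | E

Derivation:
After WHERE (1 rows):
books.yr | books.tag | books.score
10 | E | 5
After SELECT (1 rows):
books.score | books.tag
5 | E
After ORDER BY (1 rows):
books.score | books.tag
5 | E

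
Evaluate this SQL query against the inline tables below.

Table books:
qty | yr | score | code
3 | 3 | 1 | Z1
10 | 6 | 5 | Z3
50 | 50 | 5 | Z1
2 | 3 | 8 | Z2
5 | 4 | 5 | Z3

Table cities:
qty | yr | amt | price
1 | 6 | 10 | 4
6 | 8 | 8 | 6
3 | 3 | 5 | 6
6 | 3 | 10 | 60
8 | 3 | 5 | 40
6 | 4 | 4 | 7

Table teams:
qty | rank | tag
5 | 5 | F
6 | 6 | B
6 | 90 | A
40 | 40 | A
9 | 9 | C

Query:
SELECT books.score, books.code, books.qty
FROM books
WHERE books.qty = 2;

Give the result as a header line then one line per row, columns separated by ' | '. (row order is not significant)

After WHERE (1 rows):
books.qty | books.yr | books.score | books.code
2 | 3 | 8 | Z2
After SELECT (1 rows):
books.score | books.code | books.qty
8 | Z2 | 2

== RESULT ==
books.score | books.code | books.qty
8 | Z2 | 2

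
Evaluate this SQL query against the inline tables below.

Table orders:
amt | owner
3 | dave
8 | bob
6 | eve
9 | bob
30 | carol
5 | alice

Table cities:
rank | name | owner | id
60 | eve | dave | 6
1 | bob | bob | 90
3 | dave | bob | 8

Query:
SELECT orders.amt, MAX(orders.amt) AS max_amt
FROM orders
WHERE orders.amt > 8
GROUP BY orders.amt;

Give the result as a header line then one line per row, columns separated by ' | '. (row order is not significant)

== RESULT ==
orders.amt | max_amt
9 | 9
30 | 30

Derivation:
After WHERE (2 rows):
orders.amt | orders.owner
9 | bob
30 | carol
After GROUP BY (2 rows):
orders.amt | max_amt
9 | 9
30 | 30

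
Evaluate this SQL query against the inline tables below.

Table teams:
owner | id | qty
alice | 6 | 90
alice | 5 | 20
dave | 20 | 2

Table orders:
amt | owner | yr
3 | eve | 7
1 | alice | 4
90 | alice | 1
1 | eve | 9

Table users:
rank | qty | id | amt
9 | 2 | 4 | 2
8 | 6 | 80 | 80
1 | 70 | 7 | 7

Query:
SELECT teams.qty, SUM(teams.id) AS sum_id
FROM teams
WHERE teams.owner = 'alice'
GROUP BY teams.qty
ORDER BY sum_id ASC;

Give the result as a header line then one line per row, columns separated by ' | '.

== RESULT ==
teams.qty | sum_id
20 | 5
90 | 6

Derivation:
After WHERE (2 rows):
teams.owner | teams.id | teams.qty
alice | 6 | 90
alice | 5 | 20
After GROUP BY (2 rows):
teams.qty | sum_id
90 | 6
20 | 5
After ORDER BY (2 rows):
teams.qty | sum_id
20 | 5
90 | 6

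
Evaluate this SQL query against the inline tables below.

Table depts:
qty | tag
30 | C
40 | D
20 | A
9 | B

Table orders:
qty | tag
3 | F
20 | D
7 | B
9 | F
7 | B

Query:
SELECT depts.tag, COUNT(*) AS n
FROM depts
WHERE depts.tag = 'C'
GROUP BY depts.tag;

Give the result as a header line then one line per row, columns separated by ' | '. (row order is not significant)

== RESULT ==
depts.tag | n
C | 1

Derivation:
After WHERE (1 rows):
depts.qty | depts.tag
30 | C
After GROUP BY (1 rows):
depts.tag | n
C | 1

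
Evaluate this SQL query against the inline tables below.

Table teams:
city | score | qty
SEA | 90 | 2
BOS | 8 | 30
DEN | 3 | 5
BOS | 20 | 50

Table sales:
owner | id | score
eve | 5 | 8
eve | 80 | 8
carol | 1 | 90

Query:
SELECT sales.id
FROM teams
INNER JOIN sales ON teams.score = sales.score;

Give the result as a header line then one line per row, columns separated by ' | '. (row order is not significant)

== RESULT ==
sales.id
1
5
80

Derivation:
After JOIN sales (3 rows):
teams.city | teams.score | teams.qty | sales.owner | sales.id | sales.score
SEA | 90 | 2 | carol | 1 | 90
BOS | 8 | 30 | eve | 5 | 8
BOS | 8 | 30 | eve | 80 | 8
After SELECT (3 rows):
sales.id
1
5
80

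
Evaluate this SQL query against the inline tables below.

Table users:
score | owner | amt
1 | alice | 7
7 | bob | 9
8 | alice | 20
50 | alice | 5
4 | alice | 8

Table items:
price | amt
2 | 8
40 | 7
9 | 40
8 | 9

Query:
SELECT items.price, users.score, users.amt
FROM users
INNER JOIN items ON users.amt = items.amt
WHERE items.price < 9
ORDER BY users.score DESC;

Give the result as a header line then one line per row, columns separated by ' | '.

After JOIN items (3 rows):
users.score | users.owner | users.amt | items.price | items.amt
1 | alice | 7 | 40 | 7
7 | bob | 9 | 8 | 9
4 | alice | 8 | 2 | 8
After WHERE (2 rows):
users.score | users.owner | users.amt | items.price | items.amt
7 | bob | 9 | 8 | 9
4 | alice | 8 | 2 | 8
After SELECT (2 rows):
items.price | users.score | users.amt
8 | 7 | 9
2 | 4 | 8
After ORDER BY (2 rows):
items.price | users.score | users.amt
8 | 7 | 9
2 | 4 | 8

== RESULT ==
items.price | users.score | users.amt
8 | 7 | 9
2 | 4 | 8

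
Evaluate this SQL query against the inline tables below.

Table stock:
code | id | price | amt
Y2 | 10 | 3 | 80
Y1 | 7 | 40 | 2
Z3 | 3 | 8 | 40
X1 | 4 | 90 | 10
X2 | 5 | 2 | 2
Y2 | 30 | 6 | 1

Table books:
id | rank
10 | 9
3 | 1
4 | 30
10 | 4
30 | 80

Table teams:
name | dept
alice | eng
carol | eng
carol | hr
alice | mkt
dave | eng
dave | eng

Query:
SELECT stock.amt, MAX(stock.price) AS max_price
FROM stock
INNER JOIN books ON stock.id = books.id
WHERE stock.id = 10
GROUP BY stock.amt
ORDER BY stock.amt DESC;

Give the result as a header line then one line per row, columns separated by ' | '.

== RESULT ==
stock.amt | max_price
80 | 3

Derivation:
After JOIN books (5 rows):
stock.code | stock.id | stock.price | stock.amt | books.id | books.rank
Y2 | 10 | 3 | 80 | 10 | 9
Y2 | 10 | 3 | 80 | 10 | 4
Z3 | 3 | 8 | 40 | 3 | 1
X1 | 4 | 90 | 10 | 4 | 30
Y2 | 30 | 6 | 1 | 30 | 80
After WHERE (2 rows):
stock.code | stock.id | stock.price | stock.amt | books.id | books.rank
Y2 | 10 | 3 | 80 | 10 | 9
Y2 | 10 | 3 | 80 | 10 | 4
After GROUP BY (1 rows):
stock.amt | max_price
80 | 3
After ORDER BY (1 rows):
stock.amt | max_price
80 | 3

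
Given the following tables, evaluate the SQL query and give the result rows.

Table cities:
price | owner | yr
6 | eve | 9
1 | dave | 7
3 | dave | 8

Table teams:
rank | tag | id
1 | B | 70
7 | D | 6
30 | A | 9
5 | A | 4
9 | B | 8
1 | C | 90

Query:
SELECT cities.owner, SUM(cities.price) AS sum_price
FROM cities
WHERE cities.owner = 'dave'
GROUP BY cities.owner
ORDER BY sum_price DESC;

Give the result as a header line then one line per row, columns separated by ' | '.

== RESULT ==
cities.owner | sum_price
dave | 4

Derivation:
After WHERE (2 rows):
cities.price | cities.owner | cities.yr
1 | dave | 7
3 | dave | 8
After GROUP BY (1 rows):
cities.owner | sum_price
dave | 4
After ORDER BY (1 rows):
cities.owner | sum_price
dave | 4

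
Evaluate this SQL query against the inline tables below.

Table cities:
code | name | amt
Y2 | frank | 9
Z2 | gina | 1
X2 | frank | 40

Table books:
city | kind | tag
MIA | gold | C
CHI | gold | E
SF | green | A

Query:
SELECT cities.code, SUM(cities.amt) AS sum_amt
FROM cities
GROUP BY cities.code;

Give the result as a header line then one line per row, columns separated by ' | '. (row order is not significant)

== RESULT ==
cities.code | sum_amt
Y2 | 9
Z2 | 1
X2 | 40

Derivation:
After GROUP BY (3 rows):
cities.code | sum_amt
Y2 | 9
Z2 | 1
X2 | 40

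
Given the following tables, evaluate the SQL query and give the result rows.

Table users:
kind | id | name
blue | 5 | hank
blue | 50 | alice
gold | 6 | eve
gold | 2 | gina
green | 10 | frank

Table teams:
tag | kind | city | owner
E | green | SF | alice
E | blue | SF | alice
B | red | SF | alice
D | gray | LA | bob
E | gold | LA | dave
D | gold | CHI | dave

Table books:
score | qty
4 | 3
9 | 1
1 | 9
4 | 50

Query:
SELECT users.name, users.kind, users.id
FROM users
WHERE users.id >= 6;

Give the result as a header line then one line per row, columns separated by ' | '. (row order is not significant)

After WHERE (3 rows):
users.kind | users.id | users.name
blue | 50 | alice
gold | 6 | eve
green | 10 | frank
After SELECT (3 rows):
users.name | users.kind | users.id
alice | blue | 50
eve | gold | 6
frank | green | 10

== RESULT ==
users.name | users.kind | users.id
alice | blue | 50
eve | gold | 6
frank | green | 10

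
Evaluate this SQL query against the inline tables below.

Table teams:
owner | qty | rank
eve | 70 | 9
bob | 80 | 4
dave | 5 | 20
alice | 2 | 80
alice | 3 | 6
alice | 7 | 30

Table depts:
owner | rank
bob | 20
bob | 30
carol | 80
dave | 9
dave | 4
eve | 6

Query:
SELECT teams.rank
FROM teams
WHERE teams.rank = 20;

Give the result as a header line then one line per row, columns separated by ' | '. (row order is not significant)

After WHERE (1 rows):
teams.owner | teams.qty | teams.rank
dave | 5 | 20
After SELECT (1 rows):
teams.rank
20

== RESULT ==
teams.rank
20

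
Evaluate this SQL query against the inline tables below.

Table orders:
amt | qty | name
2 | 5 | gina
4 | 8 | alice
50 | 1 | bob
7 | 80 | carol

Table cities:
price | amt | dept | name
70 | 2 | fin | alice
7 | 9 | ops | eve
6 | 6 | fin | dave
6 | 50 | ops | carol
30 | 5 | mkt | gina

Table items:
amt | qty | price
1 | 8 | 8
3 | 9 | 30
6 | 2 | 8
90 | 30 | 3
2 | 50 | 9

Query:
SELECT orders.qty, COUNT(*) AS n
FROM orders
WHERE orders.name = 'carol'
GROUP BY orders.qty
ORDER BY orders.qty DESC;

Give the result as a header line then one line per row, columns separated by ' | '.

After WHERE (1 rows):
orders.amt | orders.qty | orders.name
7 | 80 | carol
After GROUP BY (1 rows):
orders.qty | n
80 | 1
After ORDER BY (1 rows):
orders.qty | n
80 | 1

== RESULT ==
orders.qty | n
80 | 1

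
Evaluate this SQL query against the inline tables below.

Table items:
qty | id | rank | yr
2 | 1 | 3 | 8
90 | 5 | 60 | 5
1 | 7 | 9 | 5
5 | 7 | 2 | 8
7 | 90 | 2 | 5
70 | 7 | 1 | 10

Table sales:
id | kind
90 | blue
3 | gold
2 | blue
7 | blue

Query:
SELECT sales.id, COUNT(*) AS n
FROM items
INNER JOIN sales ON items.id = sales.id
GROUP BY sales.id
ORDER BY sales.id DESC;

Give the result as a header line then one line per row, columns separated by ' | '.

== RESULT ==
sales.id | n
90 | 1
7 | 3

Derivation:
After JOIN sales (4 rows):
items.qty | items.id | items.rank | items.yr | sales.id | sales.kind
1 | 7 | 9 | 5 | 7 | blue
5 | 7 | 2 | 8 | 7 | blue
7 | 90 | 2 | 5 | 90 | blue
70 | 7 | 1 | 10 | 7 | blue
After GROUP BY (2 rows):
sales.id | n
7 | 3
90 | 1
After ORDER BY (2 rows):
sales.id | n
90 | 1
7 | 3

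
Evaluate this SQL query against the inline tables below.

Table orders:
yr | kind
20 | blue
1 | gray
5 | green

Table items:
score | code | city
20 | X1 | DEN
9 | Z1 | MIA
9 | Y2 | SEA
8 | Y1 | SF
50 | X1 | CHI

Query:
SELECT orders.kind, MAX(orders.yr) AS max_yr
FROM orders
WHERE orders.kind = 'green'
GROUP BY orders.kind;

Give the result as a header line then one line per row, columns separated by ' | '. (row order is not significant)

== RESULT ==
orders.kind | max_yr
green | 5

Derivation:
After WHERE (1 rows):
orders.yr | orders.kind
5 | green
After GROUP BY (1 rows):
orders.kind | max_yr
green | 5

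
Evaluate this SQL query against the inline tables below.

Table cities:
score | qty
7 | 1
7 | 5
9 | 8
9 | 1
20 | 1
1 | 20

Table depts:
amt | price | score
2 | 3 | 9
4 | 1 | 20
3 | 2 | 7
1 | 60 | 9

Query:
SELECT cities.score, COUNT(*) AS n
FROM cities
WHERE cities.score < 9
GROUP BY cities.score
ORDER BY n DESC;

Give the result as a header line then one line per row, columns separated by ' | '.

After WHERE (3 rows):
cities.score | cities.qty
7 | 1
7 | 5
1 | 20
After GROUP BY (2 rows):
cities.score | n
7 | 2
1 | 1
After ORDER BY (2 rows):
cities.score | n
7 | 2
1 | 1

== RESULT ==
cities.score | n
7 | 2
1 | 1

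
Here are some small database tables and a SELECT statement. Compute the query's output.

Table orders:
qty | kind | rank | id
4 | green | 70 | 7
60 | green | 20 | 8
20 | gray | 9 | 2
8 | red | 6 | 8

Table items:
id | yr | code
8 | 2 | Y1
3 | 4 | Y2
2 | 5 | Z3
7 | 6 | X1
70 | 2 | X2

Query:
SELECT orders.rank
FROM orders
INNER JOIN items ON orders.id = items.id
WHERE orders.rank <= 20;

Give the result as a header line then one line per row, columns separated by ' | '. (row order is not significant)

After JOIN items (4 rows):
orders.qty | orders.kind | orders.rank | orders.id | items.id | items.yr | items.code
4 | green | 70 | 7 | 7 | 6 | X1
60 | green | 20 | 8 | 8 | 2 | Y1
20 | gray | 9 | 2 | 2 | 5 | Z3
8 | red | 6 | 8 | 8 | 2 | Y1
After WHERE (3 rows):
orders.qty | orders.kind | orders.rank | orders.id | items.id | items.yr | items.code
60 | green | 20 | 8 | 8 | 2 | Y1
20 | gray | 9 | 2 | 2 | 5 | Z3
8 | red | 6 | 8 | 8 | 2 | Y1
After SELECT (3 rows):
orders.rank
20
9
6

== RESULT ==
orders.rank
20
9
6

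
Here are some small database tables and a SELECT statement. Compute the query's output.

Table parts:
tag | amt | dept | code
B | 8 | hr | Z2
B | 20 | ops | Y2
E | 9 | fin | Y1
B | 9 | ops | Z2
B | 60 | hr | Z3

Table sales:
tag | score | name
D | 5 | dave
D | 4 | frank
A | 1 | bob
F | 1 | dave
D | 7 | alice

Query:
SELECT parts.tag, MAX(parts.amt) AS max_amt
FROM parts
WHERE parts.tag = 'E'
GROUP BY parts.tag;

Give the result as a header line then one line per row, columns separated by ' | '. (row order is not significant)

== RESULT ==
parts.tag | max_amt
E | 9

Derivation:
After WHERE (1 rows):
parts.tag | parts.amt | parts.dept | parts.code
E | 9 | fin | Y1
After GROUP BY (1 rows):
parts.tag | max_amt
E | 9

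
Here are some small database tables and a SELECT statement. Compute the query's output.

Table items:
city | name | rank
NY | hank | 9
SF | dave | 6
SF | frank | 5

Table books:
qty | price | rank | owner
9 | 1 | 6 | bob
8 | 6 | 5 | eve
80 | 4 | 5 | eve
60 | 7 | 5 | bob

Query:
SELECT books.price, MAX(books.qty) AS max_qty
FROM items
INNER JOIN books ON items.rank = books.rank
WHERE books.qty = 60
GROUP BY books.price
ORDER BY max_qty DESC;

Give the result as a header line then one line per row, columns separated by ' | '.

== RESULT ==
books.price | max_qty
7 | 60

Derivation:
After JOIN books (4 rows):
items.city | items.name | items.rank | books.qty | books.price | books.rank | books.owner
SF | dave | 6 | 9 | 1 | 6 | bob
SF | frank | 5 | 8 | 6 | 5 | eve
SF | frank | 5 | 80 | 4 | 5 | eve
SF | frank | 5 | 60 | 7 | 5 | bob
After WHERE (1 rows):
items.city | items.name | items.rank | books.qty | books.price | books.rank | books.owner
SF | frank | 5 | 60 | 7 | 5 | bob
After GROUP BY (1 rows):
books.price | max_qty
7 | 60
After ORDER BY (1 rows):
books.price | max_qty
7 | 60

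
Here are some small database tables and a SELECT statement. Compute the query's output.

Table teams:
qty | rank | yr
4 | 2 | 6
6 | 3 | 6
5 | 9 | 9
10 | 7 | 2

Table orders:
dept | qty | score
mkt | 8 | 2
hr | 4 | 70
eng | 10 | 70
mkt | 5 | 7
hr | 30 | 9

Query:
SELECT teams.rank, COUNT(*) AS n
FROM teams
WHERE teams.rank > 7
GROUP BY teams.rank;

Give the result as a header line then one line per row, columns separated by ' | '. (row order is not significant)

After WHERE (1 rows):
teams.qty | teams.rank | teams.yr
5 | 9 | 9
After GROUP BY (1 rows):
teams.rank | n
9 | 1

== RESULT ==
teams.rank | n
9 | 1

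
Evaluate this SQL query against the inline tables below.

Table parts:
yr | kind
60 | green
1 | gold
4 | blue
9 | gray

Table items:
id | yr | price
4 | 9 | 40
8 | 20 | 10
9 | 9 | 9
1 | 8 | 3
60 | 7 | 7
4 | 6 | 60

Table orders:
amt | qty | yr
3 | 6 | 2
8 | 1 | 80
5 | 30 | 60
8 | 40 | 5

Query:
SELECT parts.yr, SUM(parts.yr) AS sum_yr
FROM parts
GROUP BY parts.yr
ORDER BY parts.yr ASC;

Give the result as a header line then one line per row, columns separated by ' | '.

== RESULT ==
parts.yr | sum_yr
1 | 1
4 | 4
9 | 9
60 | 60

Derivation:
After GROUP BY (4 rows):
parts.yr | sum_yr
60 | 60
1 | 1
4 | 4
9 | 9
After ORDER BY (4 rows):
parts.yr | sum_yr
1 | 1
4 | 4
9 | 9
60 | 60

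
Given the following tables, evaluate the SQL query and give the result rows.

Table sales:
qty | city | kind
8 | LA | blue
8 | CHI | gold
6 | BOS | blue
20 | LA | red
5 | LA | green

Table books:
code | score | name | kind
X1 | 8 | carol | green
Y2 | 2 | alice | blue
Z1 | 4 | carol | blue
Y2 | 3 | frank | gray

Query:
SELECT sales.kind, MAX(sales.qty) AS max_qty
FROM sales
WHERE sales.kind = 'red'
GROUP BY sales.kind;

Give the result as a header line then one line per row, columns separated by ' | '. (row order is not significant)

After WHERE (1 rows):
sales.qty | sales.city | sales.kind
20 | LA | red
After GROUP BY (1 rows):
sales.kind | max_qty
red | 20

== RESULT ==
sales.kind | max_qty
red | 20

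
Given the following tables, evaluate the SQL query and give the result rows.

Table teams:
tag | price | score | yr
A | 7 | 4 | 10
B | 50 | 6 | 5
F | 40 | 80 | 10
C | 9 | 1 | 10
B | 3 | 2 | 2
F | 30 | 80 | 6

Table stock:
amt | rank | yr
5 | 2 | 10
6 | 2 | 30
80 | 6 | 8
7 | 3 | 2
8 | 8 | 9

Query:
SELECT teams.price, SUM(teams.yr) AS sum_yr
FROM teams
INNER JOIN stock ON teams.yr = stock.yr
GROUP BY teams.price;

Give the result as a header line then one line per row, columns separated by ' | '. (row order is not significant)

== RESULT ==
teams.price | sum_yr
7 | 10
40 | 10
9 | 10
3 | 2

Derivation:
After JOIN stock (4 rows):
teams.tag | teams.price | teams.score | teams.yr | stock.amt | stock.rank | stock.yr
A | 7 | 4 | 10 | 5 | 2 | 10
F | 40 | 80 | 10 | 5 | 2 | 10
C | 9 | 1 | 10 | 5 | 2 | 10
B | 3 | 2 | 2 | 7 | 3 | 2
After GROUP BY (4 rows):
teams.price | sum_yr
7 | 10
40 | 10
9 | 10
3 | 2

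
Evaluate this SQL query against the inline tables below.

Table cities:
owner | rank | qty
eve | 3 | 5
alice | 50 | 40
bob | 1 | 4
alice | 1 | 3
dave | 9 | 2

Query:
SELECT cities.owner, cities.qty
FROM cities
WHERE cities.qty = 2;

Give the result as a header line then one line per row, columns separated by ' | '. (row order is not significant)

== RESULT ==
cities.owner | cities.qty
dave | 2

Derivation:
After WHERE (1 rows):
cities.owner | cities.rank | cities.qty
dave | 9 | 2
After SELECT (1 rows):
cities.owner | cities.qty
dave | 2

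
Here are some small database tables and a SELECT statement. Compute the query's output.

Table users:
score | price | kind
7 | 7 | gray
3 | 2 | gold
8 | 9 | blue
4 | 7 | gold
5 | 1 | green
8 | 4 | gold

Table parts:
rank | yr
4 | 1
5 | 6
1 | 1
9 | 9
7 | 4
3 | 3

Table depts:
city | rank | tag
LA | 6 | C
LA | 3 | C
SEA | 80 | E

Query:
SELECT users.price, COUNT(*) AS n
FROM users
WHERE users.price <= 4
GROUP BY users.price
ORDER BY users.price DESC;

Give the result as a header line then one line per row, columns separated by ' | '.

After WHERE (3 rows):
users.score | users.price | users.kind
3 | 2 | gold
5 | 1 | green
8 | 4 | gold
After GROUP BY (3 rows):
users.price | n
2 | 1
1 | 1
4 | 1
After ORDER BY (3 rows):
users.price | n
4 | 1
2 | 1
1 | 1

== RESULT ==
users.price | n
4 | 1
2 | 1
1 | 1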